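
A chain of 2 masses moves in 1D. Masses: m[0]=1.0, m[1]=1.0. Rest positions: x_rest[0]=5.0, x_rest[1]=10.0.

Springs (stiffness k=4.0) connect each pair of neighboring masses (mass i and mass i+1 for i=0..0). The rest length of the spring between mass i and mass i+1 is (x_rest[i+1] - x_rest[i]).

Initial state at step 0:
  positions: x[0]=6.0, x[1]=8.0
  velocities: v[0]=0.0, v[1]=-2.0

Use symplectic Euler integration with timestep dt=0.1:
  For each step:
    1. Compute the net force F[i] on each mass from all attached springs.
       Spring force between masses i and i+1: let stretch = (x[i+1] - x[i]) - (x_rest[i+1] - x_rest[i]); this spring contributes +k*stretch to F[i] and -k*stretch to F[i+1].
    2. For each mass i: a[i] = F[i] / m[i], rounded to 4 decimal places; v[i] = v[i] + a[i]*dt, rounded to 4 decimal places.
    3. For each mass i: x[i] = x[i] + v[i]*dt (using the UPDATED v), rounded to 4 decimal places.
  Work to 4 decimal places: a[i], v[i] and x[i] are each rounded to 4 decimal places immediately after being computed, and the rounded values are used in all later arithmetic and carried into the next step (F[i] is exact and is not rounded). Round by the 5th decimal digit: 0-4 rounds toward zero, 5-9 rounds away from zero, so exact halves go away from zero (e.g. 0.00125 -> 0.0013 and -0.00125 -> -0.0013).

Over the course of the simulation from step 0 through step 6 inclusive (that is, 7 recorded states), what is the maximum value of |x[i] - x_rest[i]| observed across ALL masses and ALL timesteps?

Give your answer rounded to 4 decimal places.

Answer: 2.0800

Derivation:
Step 0: x=[6.0000 8.0000] v=[0.0000 -2.0000]
Step 1: x=[5.8800 7.9200] v=[-1.2000 -0.8000]
Step 2: x=[5.6416 7.9584] v=[-2.3840 0.3840]
Step 3: x=[5.2959 8.1041] v=[-3.4573 1.4573]
Step 4: x=[4.8625 8.3375] v=[-4.3340 2.3340]
Step 5: x=[4.3681 8.6319] v=[-4.9440 2.9440]
Step 6: x=[3.8443 8.9558] v=[-5.2385 3.2385]
Max displacement = 2.0800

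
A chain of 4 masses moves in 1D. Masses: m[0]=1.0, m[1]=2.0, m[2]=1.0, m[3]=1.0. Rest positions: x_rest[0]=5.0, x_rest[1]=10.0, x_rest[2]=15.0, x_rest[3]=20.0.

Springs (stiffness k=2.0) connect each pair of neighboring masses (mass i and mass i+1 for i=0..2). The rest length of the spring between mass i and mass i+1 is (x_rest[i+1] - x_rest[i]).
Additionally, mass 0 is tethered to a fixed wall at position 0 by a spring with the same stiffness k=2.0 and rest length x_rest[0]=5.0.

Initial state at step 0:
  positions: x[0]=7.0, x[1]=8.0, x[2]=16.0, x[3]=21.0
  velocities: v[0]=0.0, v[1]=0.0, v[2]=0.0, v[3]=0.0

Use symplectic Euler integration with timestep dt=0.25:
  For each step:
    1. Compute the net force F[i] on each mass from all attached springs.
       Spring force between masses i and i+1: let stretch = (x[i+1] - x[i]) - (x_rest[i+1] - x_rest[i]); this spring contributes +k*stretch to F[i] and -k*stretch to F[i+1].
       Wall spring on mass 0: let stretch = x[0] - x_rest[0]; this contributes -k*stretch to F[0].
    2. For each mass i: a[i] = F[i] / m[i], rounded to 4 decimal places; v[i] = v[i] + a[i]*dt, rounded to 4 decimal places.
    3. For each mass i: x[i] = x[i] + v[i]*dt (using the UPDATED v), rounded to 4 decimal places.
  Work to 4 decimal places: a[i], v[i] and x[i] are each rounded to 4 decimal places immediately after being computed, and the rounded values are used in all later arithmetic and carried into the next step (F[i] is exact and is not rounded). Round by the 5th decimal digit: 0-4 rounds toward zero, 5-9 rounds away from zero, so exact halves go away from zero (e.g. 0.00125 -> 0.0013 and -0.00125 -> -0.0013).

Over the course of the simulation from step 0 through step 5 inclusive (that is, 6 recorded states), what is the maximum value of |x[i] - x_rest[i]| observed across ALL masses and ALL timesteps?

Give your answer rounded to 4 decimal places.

Answer: 2.6975

Derivation:
Step 0: x=[7.0000 8.0000 16.0000 21.0000] v=[0.0000 0.0000 0.0000 0.0000]
Step 1: x=[6.2500 8.4375 15.6250 21.0000] v=[-3.0000 1.7500 -1.5000 0.0000]
Step 2: x=[4.9922 9.1875 15.0234 20.9531] v=[-5.0313 3.0000 -2.4063 -0.1875]
Step 3: x=[3.6348 10.0401 14.4336 20.7900] v=[-5.4298 3.4102 -2.3594 -0.6524]
Step 4: x=[2.6237 10.7669 14.0891 20.4574] v=[-4.0446 2.9073 -1.3780 -1.3306]
Step 5: x=[2.3025 11.1924 14.1254 19.9537] v=[-1.2849 1.7021 0.1451 -2.0148]
Max displacement = 2.6975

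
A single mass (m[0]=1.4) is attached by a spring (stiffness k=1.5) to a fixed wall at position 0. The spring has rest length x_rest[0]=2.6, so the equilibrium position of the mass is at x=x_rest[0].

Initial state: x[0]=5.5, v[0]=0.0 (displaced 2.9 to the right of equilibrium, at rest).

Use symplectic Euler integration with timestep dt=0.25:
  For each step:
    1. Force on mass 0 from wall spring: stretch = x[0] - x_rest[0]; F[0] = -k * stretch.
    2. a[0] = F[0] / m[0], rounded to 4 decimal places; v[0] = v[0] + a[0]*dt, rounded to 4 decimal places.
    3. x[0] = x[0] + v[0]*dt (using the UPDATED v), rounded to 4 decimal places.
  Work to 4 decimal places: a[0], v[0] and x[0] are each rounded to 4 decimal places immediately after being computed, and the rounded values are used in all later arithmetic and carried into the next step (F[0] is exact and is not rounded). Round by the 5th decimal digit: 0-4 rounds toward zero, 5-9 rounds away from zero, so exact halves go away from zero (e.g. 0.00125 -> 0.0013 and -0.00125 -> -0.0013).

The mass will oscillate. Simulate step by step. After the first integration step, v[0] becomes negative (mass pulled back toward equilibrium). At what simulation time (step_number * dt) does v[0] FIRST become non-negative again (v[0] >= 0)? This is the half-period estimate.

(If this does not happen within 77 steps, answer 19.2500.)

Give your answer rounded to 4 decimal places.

Step 0: x=[5.5000] v=[0.0000]
Step 1: x=[5.3058] v=[-0.7768]
Step 2: x=[4.9304] v=[-1.5016]
Step 3: x=[4.3990] v=[-2.1258]
Step 4: x=[3.7471] v=[-2.6077]
Step 5: x=[3.0184] v=[-2.9150]
Step 6: x=[2.2616] v=[-3.0271]
Step 7: x=[1.5275] v=[-2.9365]
Step 8: x=[0.8652] v=[-2.6492]
Step 9: x=[0.3191] v=[-2.1845]
Step 10: x=[-0.0743] v=[-1.5736]
Step 11: x=[-0.2886] v=[-0.8573]
Step 12: x=[-0.3095] v=[-0.0836]
Step 13: x=[-0.1356] v=[0.6957]
First v>=0 after going negative at step 13, time=3.2500

Answer: 3.2500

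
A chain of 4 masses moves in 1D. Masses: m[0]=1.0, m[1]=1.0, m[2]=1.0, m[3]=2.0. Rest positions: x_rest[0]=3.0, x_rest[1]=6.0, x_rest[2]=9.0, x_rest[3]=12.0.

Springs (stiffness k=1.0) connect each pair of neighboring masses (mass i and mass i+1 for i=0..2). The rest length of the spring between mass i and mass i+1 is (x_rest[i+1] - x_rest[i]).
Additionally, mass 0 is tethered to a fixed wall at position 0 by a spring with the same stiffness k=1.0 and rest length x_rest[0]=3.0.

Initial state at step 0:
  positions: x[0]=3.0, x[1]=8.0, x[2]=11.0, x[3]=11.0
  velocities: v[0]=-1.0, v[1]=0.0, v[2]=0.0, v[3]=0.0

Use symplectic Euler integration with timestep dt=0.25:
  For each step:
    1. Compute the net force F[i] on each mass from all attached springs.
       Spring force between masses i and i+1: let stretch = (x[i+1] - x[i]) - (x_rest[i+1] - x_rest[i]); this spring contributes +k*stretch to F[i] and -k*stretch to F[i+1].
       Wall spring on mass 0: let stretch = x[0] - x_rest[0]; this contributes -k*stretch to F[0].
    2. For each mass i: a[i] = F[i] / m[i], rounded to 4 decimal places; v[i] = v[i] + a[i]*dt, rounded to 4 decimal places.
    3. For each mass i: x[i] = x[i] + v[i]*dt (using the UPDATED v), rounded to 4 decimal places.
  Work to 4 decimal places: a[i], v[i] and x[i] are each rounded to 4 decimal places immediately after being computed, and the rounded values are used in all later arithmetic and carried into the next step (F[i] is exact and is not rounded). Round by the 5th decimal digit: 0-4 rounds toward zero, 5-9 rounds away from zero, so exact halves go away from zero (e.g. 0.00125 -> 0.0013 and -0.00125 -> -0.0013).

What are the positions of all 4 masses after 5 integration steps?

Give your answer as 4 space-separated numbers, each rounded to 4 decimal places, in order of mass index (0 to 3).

Answer: 3.4315 6.2560 8.8542 12.1241

Derivation:
Step 0: x=[3.0000 8.0000 11.0000 11.0000] v=[-1.0000 0.0000 0.0000 0.0000]
Step 1: x=[2.8750 7.8750 10.8125 11.0938] v=[-0.5000 -0.5000 -0.7500 0.3750]
Step 2: x=[2.8828 7.6211 10.4590 11.2725] v=[0.0313 -1.0156 -1.4141 0.7149]
Step 3: x=[3.0066 7.2484 9.9790 11.5196] v=[0.4952 -1.4907 -1.9202 0.9882]
Step 4: x=[3.2076 6.7813 9.4246 11.8123] v=[0.8040 -1.8685 -2.2177 1.1706]
Step 5: x=[3.4315 6.2560 8.8542 12.1241] v=[0.8955 -2.1011 -2.2816 1.2472]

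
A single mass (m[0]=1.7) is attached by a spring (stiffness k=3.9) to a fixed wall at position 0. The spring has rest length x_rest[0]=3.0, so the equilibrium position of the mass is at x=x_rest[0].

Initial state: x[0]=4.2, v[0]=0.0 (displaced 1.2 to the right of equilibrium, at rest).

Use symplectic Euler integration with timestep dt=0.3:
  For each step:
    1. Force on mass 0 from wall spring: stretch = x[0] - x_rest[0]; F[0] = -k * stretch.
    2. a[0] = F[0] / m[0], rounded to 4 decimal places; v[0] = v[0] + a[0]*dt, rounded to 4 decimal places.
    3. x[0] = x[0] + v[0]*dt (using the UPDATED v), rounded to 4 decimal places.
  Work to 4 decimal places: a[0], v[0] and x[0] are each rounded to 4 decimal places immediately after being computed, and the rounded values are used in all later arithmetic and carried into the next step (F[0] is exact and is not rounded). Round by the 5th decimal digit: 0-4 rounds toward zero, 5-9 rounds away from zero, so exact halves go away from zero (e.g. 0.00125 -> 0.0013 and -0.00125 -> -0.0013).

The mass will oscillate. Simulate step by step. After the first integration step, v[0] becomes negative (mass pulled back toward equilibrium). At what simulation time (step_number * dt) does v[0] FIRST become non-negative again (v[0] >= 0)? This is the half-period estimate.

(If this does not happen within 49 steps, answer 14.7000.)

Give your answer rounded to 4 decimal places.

Answer: 2.1000

Derivation:
Step 0: x=[4.2000] v=[0.0000]
Step 1: x=[3.9522] v=[-0.8259]
Step 2: x=[3.5078] v=[-1.4813]
Step 3: x=[2.9586] v=[-1.8308]
Step 4: x=[2.4179] v=[-1.8023]
Step 5: x=[1.9974] v=[-1.4017]
Step 6: x=[1.7839] v=[-0.7117]
Step 7: x=[1.8215] v=[0.1253]
First v>=0 after going negative at step 7, time=2.1000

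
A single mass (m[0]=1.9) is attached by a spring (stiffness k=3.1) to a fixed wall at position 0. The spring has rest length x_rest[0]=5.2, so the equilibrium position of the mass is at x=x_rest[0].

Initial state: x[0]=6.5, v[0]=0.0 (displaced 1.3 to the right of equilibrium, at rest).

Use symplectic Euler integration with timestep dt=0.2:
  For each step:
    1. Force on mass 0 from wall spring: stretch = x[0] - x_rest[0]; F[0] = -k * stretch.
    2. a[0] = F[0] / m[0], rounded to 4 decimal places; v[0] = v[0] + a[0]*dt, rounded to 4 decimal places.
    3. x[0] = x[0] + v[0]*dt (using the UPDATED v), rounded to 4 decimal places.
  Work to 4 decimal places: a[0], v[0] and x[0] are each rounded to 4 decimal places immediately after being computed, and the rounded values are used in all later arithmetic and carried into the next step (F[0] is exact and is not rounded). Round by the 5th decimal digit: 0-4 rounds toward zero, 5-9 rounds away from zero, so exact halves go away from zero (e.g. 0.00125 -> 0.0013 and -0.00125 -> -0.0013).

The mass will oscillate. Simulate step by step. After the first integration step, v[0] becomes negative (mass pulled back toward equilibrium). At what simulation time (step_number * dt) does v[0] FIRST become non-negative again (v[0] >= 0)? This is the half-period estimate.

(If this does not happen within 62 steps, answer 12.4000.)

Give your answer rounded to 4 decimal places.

Step 0: x=[6.5000] v=[0.0000]
Step 1: x=[6.4152] v=[-0.4242]
Step 2: x=[6.2511] v=[-0.8207]
Step 3: x=[6.0184] v=[-1.1637]
Step 4: x=[5.7322] v=[-1.4308]
Step 5: x=[5.4113] v=[-1.6045]
Step 6: x=[5.0766] v=[-1.6735]
Step 7: x=[4.7500] v=[-1.6332]
Step 8: x=[4.4527] v=[-1.4864]
Step 9: x=[4.2042] v=[-1.2425]
Step 10: x=[4.0207] v=[-0.9176]
Step 11: x=[3.9141] v=[-0.5328]
Step 12: x=[3.8915] v=[-0.1132]
Step 13: x=[3.9543] v=[0.3138]
First v>=0 after going negative at step 13, time=2.6000

Answer: 2.6000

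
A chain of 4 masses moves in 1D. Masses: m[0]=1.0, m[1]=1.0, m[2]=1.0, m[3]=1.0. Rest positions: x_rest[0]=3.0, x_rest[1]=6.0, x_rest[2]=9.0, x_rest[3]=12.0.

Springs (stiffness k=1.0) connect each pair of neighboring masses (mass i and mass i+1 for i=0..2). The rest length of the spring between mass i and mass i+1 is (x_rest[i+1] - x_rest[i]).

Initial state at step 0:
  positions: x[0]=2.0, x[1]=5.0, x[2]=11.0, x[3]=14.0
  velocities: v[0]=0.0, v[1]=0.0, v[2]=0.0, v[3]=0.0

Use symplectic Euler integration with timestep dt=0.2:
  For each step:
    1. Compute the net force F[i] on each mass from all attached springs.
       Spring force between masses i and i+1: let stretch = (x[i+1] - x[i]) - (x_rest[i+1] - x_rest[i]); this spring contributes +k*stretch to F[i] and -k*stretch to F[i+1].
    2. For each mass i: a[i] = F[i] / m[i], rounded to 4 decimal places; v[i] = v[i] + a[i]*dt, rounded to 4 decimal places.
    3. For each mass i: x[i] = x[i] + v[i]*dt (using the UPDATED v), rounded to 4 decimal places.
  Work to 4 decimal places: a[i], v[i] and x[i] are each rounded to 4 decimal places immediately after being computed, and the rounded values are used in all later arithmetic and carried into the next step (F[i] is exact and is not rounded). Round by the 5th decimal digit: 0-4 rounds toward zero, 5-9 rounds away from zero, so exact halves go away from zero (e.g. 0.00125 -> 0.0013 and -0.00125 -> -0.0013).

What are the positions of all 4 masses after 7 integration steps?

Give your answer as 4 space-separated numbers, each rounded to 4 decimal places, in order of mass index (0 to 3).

Answer: 2.4603 6.9081 9.0919 13.5397

Derivation:
Step 0: x=[2.0000 5.0000 11.0000 14.0000] v=[0.0000 0.0000 0.0000 0.0000]
Step 1: x=[2.0000 5.1200 10.8800 14.0000] v=[0.0000 0.6000 -0.6000 0.0000]
Step 2: x=[2.0048 5.3456 10.6544 13.9952] v=[0.0240 1.1280 -1.1280 -0.0240]
Step 3: x=[2.0232 5.6499 10.3501 13.9768] v=[0.0922 1.5216 -1.5216 -0.0922]
Step 4: x=[2.0667 5.9972 10.0028 13.9333] v=[0.2175 1.7363 -1.7363 -0.2175]
Step 5: x=[2.1474 6.3475 9.6525 13.8526] v=[0.4036 1.7513 -1.7513 -0.4036]
Step 6: x=[2.2761 6.6620 9.3380 13.7239] v=[0.6436 1.5723 -1.5723 -0.6436]
Step 7: x=[2.4603 6.9081 9.0919 13.5397] v=[0.9208 1.2303 -1.2303 -0.9208]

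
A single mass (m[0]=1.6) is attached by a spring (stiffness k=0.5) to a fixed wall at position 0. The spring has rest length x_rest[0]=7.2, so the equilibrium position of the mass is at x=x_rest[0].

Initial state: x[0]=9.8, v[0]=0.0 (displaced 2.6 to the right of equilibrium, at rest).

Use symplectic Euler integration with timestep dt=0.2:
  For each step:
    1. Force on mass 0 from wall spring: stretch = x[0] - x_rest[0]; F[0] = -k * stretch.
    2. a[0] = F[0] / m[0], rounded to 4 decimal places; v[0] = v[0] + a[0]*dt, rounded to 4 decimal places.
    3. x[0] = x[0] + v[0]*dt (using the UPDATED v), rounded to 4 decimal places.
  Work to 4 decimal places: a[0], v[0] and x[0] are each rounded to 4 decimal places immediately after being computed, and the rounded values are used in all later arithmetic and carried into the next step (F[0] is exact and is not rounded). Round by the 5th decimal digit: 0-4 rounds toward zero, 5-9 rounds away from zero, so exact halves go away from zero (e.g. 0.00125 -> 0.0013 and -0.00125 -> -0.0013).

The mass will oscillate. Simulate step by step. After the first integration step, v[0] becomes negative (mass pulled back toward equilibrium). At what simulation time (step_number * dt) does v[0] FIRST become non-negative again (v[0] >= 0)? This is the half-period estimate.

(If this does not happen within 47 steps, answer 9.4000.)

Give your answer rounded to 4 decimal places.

Answer: 5.8000

Derivation:
Step 0: x=[9.8000] v=[0.0000]
Step 1: x=[9.7675] v=[-0.1625]
Step 2: x=[9.7029] v=[-0.3230]
Step 3: x=[9.6070] v=[-0.4794]
Step 4: x=[9.4810] v=[-0.6298]
Step 5: x=[9.3265] v=[-0.7724]
Step 6: x=[9.1454] v=[-0.9053]
Step 7: x=[8.9400] v=[-1.0269]
Step 8: x=[8.7129] v=[-1.1357]
Step 9: x=[8.4668] v=[-1.2303]
Step 10: x=[8.2049] v=[-1.3095]
Step 11: x=[7.9304] v=[-1.3723]
Step 12: x=[7.6468] v=[-1.4180]
Step 13: x=[7.3576] v=[-1.4459]
Step 14: x=[7.0664] v=[-1.4558]
Step 15: x=[6.7769] v=[-1.4474]
Step 16: x=[6.4927] v=[-1.4210]
Step 17: x=[6.2173] v=[-1.3768]
Step 18: x=[5.9542] v=[-1.3154]
Step 19: x=[5.7067] v=[-1.2375]
Step 20: x=[5.4779] v=[-1.1442]
Step 21: x=[5.2706] v=[-1.0366]
Step 22: x=[5.0874] v=[-0.9160]
Step 23: x=[4.9306] v=[-0.7840]
Step 24: x=[4.8022] v=[-0.6422]
Step 25: x=[4.7037] v=[-0.4923]
Step 26: x=[4.6364] v=[-0.3363]
Step 27: x=[4.6012] v=[-0.1761]
Step 28: x=[4.5985] v=[-0.0137]
Step 29: x=[4.6283] v=[0.1489]
First v>=0 after going negative at step 29, time=5.8000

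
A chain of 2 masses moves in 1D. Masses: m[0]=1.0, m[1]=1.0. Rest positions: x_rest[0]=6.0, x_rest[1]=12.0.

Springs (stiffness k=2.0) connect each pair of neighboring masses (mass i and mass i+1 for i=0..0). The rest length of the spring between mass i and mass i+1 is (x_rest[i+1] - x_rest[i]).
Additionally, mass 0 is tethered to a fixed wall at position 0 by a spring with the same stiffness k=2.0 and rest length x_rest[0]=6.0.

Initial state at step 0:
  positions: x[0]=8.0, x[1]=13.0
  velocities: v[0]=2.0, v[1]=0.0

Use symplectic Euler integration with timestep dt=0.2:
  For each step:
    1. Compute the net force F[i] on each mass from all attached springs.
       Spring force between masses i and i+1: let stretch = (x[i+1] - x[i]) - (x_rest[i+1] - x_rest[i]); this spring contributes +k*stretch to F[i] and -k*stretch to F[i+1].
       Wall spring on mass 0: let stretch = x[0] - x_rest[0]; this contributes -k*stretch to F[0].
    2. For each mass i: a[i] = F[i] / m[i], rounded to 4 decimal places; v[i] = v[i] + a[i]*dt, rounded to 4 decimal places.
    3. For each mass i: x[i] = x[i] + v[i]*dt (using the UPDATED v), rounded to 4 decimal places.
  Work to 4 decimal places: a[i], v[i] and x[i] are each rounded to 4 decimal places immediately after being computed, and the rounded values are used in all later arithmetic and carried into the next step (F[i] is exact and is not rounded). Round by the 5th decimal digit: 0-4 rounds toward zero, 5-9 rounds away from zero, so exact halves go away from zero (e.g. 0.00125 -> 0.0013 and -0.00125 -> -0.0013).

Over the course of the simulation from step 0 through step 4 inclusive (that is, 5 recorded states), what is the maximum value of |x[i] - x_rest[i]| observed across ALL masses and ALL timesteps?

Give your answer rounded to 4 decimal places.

Step 0: x=[8.0000 13.0000] v=[2.0000 0.0000]
Step 1: x=[8.1600 13.0800] v=[0.8000 0.4000]
Step 2: x=[8.0608 13.2464] v=[-0.4960 0.8320]
Step 3: x=[7.7316 13.4780] v=[-1.6461 1.1578]
Step 4: x=[7.2436 13.7298] v=[-2.4402 1.2592]
Max displacement = 2.1600

Answer: 2.1600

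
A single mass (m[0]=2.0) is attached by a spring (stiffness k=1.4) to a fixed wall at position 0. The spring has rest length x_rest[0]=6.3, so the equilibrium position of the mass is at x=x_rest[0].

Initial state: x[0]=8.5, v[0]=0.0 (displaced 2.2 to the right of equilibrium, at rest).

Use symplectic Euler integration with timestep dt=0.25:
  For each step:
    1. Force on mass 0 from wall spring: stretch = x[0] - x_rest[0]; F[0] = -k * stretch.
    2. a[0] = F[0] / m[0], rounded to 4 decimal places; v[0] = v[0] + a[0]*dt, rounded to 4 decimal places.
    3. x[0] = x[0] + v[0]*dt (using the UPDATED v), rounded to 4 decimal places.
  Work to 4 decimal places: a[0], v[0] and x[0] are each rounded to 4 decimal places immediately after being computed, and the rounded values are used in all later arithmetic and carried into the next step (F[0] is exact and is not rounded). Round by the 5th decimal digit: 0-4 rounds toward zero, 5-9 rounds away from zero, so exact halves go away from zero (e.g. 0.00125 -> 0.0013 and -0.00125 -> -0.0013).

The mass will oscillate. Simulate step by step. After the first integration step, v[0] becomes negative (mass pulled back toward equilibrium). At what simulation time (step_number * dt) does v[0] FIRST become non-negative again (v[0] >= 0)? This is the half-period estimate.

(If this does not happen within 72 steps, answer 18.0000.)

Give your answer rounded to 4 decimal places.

Answer: 3.7500

Derivation:
Step 0: x=[8.5000] v=[0.0000]
Step 1: x=[8.4038] v=[-0.3850]
Step 2: x=[8.2155] v=[-0.7532]
Step 3: x=[7.9434] v=[-1.0884]
Step 4: x=[7.5994] v=[-1.3760]
Step 5: x=[7.1986] v=[-1.6034]
Step 6: x=[6.7584] v=[-1.7607]
Step 7: x=[6.2982] v=[-1.8409]
Step 8: x=[5.8381] v=[-1.8406]
Step 9: x=[5.3982] v=[-1.7598]
Step 10: x=[4.9977] v=[-1.6020]
Step 11: x=[4.6542] v=[-1.3741]
Step 12: x=[4.3827] v=[-1.0861]
Step 13: x=[4.1951] v=[-0.7506]
Step 14: x=[4.0995] v=[-0.3823]
Step 15: x=[4.1002] v=[0.0028]
First v>=0 after going negative at step 15, time=3.7500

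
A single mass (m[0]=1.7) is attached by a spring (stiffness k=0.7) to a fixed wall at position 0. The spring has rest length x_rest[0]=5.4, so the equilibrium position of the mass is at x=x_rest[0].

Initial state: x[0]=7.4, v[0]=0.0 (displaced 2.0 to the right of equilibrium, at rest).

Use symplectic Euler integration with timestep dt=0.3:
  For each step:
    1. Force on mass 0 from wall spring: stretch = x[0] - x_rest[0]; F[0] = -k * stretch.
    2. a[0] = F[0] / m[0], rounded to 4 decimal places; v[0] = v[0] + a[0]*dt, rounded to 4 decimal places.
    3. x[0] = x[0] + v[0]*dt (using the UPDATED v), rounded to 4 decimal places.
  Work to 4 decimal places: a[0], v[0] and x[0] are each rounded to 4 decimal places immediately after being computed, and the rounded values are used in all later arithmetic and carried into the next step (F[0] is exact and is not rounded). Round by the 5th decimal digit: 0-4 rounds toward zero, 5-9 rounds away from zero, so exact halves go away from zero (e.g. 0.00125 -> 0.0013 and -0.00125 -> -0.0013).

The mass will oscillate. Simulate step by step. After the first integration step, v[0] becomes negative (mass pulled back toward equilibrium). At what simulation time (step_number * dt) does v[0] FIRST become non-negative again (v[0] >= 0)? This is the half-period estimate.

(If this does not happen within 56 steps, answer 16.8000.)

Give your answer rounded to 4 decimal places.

Answer: 5.1000

Derivation:
Step 0: x=[7.4000] v=[0.0000]
Step 1: x=[7.3259] v=[-0.2471]
Step 2: x=[7.1804] v=[-0.4850]
Step 3: x=[6.9689] v=[-0.7049]
Step 4: x=[6.6993] v=[-0.8987]
Step 5: x=[6.3815] v=[-1.0592]
Step 6: x=[6.0274] v=[-1.1804]
Step 7: x=[5.6500] v=[-1.2579]
Step 8: x=[5.2634] v=[-1.2888]
Step 9: x=[4.8818] v=[-1.2719]
Step 10: x=[4.5194] v=[-1.2079]
Step 11: x=[4.1897] v=[-1.0991]
Step 12: x=[3.9048] v=[-0.9496]
Step 13: x=[3.6753] v=[-0.7649]
Step 14: x=[3.5098] v=[-0.5518]
Step 15: x=[3.4143] v=[-0.3183]
Step 16: x=[3.3924] v=[-0.0730]
Step 17: x=[3.4449] v=[0.1750]
First v>=0 after going negative at step 17, time=5.1000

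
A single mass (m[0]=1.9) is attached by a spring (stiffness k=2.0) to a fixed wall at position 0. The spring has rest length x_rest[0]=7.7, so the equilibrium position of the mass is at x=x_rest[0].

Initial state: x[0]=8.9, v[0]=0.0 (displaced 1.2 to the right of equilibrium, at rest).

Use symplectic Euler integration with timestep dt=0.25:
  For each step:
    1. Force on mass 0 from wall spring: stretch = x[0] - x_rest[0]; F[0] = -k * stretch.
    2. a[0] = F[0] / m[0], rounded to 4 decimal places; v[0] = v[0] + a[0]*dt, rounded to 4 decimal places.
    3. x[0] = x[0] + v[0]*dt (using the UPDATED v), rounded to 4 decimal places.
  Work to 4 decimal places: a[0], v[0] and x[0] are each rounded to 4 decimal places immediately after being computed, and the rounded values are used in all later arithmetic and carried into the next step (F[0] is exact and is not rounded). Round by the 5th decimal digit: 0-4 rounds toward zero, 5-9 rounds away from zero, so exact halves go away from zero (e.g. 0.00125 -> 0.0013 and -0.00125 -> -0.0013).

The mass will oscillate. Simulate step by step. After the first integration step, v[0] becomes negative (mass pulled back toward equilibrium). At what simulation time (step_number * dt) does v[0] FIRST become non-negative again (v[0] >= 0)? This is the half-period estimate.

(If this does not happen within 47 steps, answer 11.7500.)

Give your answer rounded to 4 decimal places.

Step 0: x=[8.9000] v=[0.0000]
Step 1: x=[8.8211] v=[-0.3158]
Step 2: x=[8.6684] v=[-0.6108]
Step 3: x=[8.4520] v=[-0.8657]
Step 4: x=[8.1861] v=[-1.0636]
Step 5: x=[7.8882] v=[-1.1915]
Step 6: x=[7.5780] v=[-1.2410]
Step 7: x=[7.2758] v=[-1.2089]
Step 8: x=[7.0015] v=[-1.0973]
Step 9: x=[6.7731] v=[-0.9135]
Step 10: x=[6.6057] v=[-0.6696]
Step 11: x=[6.5103] v=[-0.3816]
Step 12: x=[6.4932] v=[-0.0685]
Step 13: x=[6.5555] v=[0.2491]
First v>=0 after going negative at step 13, time=3.2500

Answer: 3.2500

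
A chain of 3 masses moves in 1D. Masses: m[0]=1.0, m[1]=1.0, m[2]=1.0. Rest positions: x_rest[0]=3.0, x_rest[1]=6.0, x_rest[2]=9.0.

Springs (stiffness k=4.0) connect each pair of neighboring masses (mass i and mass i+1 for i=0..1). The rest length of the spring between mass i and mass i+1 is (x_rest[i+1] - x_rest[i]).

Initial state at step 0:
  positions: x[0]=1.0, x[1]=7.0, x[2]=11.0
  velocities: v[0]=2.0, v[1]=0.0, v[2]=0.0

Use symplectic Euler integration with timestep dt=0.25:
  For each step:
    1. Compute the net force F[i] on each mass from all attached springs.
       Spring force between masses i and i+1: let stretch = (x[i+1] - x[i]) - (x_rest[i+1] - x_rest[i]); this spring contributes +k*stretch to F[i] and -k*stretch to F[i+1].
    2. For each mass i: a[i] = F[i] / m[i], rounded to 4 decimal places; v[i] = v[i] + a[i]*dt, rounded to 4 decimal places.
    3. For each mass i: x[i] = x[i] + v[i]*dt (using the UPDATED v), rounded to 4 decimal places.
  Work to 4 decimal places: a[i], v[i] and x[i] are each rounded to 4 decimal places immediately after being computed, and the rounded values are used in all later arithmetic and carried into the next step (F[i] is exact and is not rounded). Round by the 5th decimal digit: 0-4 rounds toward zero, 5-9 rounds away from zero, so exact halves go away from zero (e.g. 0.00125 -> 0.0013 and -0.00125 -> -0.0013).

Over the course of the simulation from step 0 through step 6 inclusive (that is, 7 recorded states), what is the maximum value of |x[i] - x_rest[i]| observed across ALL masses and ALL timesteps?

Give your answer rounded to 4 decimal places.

Step 0: x=[1.0000 7.0000 11.0000] v=[2.0000 0.0000 0.0000]
Step 1: x=[2.2500 6.5000 10.7500] v=[5.0000 -2.0000 -1.0000]
Step 2: x=[3.8125 6.0000 10.1875] v=[6.2500 -2.0000 -2.2500]
Step 3: x=[5.1719 6.0000 9.3281] v=[5.4375 0.0000 -3.4375]
Step 4: x=[5.9883 6.6250 8.3867] v=[3.2656 2.5000 -3.7656]
Step 5: x=[6.2139 7.5313 7.7549] v=[0.9023 3.6250 -2.5273]
Step 6: x=[6.0188 8.1641 7.8172] v=[-0.7803 2.5312 0.2491]
Max displacement = 3.2139

Answer: 3.2139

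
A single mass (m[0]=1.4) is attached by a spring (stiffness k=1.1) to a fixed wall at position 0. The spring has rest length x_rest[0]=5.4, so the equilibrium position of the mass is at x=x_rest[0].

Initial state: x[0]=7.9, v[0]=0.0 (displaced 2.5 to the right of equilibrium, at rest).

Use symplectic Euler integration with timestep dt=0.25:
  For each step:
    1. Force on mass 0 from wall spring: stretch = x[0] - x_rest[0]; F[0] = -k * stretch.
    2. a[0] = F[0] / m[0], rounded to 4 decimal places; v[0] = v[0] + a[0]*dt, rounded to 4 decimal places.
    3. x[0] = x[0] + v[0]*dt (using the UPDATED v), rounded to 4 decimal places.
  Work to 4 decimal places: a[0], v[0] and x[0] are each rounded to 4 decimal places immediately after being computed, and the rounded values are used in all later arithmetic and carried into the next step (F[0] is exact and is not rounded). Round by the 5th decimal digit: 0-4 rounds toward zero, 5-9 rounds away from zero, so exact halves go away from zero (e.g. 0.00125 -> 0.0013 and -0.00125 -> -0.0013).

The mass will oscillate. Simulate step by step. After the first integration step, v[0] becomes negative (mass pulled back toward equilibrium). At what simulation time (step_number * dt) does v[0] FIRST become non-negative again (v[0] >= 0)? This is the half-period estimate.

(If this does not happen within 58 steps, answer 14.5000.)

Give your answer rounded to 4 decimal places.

Step 0: x=[7.9000] v=[0.0000]
Step 1: x=[7.7772] v=[-0.4911]
Step 2: x=[7.5377] v=[-0.9581]
Step 3: x=[7.1932] v=[-1.3780]
Step 4: x=[6.7607] v=[-1.7302]
Step 5: x=[6.2613] v=[-1.9975]
Step 6: x=[5.7196] v=[-2.1667]
Step 7: x=[5.1622] v=[-2.2295]
Step 8: x=[4.6165] v=[-2.1828]
Step 9: x=[4.1093] v=[-2.0289]
Step 10: x=[3.6655] v=[-1.7754]
Step 11: x=[3.3068] v=[-1.4347]
Step 12: x=[3.0509] v=[-1.0235]
Step 13: x=[2.9104] v=[-0.5621]
Step 14: x=[2.8921] v=[-0.0731]
Step 15: x=[2.9970] v=[0.4195]
First v>=0 after going negative at step 15, time=3.7500

Answer: 3.7500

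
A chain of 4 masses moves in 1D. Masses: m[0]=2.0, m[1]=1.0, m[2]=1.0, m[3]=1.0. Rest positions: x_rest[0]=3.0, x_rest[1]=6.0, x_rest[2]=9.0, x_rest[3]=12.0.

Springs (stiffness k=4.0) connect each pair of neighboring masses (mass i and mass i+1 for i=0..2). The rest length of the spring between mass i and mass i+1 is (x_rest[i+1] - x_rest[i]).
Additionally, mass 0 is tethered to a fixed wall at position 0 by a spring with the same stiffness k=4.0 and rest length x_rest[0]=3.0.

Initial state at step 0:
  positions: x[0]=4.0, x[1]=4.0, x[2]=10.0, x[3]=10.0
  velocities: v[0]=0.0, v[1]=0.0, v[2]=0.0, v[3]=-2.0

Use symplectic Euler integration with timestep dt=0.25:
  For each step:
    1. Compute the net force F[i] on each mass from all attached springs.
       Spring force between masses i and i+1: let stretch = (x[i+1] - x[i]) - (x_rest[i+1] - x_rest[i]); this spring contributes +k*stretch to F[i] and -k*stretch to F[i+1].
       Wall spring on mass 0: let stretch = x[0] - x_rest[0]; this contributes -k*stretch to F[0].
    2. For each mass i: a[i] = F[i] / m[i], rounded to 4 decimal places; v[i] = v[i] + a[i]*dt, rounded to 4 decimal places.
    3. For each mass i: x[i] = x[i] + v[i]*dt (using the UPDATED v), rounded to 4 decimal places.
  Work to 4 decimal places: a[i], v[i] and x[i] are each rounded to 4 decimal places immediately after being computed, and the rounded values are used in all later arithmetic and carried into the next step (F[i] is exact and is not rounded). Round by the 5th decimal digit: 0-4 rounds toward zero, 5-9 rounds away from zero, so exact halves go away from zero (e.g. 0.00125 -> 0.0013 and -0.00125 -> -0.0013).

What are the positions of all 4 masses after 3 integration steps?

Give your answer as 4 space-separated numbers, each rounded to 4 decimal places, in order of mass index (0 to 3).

Answer: 2.3281 7.7500 6.0469 11.0938

Derivation:
Step 0: x=[4.0000 4.0000 10.0000 10.0000] v=[0.0000 0.0000 0.0000 -2.0000]
Step 1: x=[3.5000 5.5000 8.5000 10.2500] v=[-2.0000 6.0000 -6.0000 1.0000]
Step 2: x=[2.8125 7.2500 6.6875 10.8125] v=[-2.7500 7.0000 -7.2500 2.2500]
Step 3: x=[2.3281 7.7500 6.0469 11.0938] v=[-1.9375 2.0000 -2.5625 1.1250]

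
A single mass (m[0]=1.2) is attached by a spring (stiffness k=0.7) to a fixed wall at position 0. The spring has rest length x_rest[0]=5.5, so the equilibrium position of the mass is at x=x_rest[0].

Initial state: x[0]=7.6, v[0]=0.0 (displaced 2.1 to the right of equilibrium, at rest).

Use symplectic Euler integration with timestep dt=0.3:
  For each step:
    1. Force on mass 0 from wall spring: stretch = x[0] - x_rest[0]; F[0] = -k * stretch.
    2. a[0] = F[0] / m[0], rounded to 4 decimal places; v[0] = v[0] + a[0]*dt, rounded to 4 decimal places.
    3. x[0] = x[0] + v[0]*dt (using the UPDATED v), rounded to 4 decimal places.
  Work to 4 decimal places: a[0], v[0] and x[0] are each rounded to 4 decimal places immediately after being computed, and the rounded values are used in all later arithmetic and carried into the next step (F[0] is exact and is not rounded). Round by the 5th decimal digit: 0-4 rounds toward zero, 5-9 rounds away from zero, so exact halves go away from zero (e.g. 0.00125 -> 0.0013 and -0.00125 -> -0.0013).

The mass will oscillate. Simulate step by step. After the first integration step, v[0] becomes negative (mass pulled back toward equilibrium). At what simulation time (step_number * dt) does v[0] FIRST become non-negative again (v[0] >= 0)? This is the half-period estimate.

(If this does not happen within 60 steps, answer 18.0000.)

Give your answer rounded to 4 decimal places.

Step 0: x=[7.6000] v=[0.0000]
Step 1: x=[7.4898] v=[-0.3675]
Step 2: x=[7.2751] v=[-0.7157]
Step 3: x=[6.9672] v=[-1.0264]
Step 4: x=[6.5822] v=[-1.2832]
Step 5: x=[6.1404] v=[-1.4726]
Step 6: x=[5.6650] v=[-1.5847]
Step 7: x=[5.1809] v=[-1.6136]
Step 8: x=[4.7136] v=[-1.5578]
Step 9: x=[4.2875] v=[-1.4202]
Step 10: x=[3.9251] v=[-1.2080]
Step 11: x=[3.6454] v=[-0.9324]
Step 12: x=[3.4631] v=[-0.6078]
Step 13: x=[3.3877] v=[-0.2513]
Step 14: x=[3.4232] v=[0.1184]
First v>=0 after going negative at step 14, time=4.2000

Answer: 4.2000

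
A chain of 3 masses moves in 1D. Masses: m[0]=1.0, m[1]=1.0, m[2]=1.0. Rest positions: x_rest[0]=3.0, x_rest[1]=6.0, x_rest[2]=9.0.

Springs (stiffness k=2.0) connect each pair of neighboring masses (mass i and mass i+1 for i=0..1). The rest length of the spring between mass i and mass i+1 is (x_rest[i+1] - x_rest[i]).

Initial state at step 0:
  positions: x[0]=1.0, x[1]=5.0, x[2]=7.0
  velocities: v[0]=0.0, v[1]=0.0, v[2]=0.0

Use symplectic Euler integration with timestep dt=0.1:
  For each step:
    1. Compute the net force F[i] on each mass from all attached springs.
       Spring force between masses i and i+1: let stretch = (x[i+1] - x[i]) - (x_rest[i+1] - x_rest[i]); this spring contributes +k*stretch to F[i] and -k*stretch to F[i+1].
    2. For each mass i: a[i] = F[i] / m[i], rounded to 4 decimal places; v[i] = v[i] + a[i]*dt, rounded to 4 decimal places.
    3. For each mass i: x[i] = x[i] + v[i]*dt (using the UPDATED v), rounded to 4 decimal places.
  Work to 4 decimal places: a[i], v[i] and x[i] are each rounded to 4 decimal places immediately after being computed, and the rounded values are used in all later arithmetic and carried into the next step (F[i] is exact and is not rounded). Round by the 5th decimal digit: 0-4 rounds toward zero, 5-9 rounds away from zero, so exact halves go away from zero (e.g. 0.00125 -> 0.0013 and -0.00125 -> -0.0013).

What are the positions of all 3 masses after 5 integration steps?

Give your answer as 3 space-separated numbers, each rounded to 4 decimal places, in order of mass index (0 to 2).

Step 0: x=[1.0000 5.0000 7.0000] v=[0.0000 0.0000 0.0000]
Step 1: x=[1.0200 4.9600 7.0200] v=[0.2000 -0.4000 0.2000]
Step 2: x=[1.0588 4.8824 7.0588] v=[0.3880 -0.7760 0.3880]
Step 3: x=[1.1141 4.7719 7.1141] v=[0.5527 -1.1054 0.5527]
Step 4: x=[1.1825 4.6351 7.1825] v=[0.6843 -1.3685 0.6843]
Step 5: x=[1.2600 4.4802 7.2600] v=[0.7748 -1.5495 0.7748]

Answer: 1.2600 4.4802 7.2600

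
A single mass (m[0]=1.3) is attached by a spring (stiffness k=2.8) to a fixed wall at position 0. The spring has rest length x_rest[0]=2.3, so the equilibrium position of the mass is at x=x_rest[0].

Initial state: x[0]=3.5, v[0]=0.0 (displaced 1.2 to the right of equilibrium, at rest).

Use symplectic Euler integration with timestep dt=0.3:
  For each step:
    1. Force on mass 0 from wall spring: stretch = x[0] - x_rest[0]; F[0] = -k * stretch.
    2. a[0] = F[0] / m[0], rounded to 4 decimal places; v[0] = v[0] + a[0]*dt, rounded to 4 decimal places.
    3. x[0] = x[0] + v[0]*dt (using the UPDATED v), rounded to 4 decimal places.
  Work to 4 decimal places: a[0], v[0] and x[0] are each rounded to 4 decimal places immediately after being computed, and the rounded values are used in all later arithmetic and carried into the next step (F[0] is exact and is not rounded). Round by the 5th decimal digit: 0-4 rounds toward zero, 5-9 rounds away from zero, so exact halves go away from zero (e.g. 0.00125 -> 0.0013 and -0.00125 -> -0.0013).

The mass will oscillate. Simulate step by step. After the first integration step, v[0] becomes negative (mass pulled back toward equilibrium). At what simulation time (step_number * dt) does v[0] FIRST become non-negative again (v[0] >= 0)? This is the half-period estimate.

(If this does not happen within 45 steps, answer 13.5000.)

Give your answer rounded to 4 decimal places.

Answer: 2.4000

Derivation:
Step 0: x=[3.5000] v=[0.0000]
Step 1: x=[3.2674] v=[-0.7754]
Step 2: x=[2.8473] v=[-1.4005]
Step 3: x=[2.3211] v=[-1.7541]
Step 4: x=[1.7908] v=[-1.7677]
Step 5: x=[1.3592] v=[-1.4387]
Step 6: x=[1.1100] v=[-0.8308]
Step 7: x=[1.0914] v=[-0.0619]
Step 8: x=[1.3071] v=[0.7190]
First v>=0 after going negative at step 8, time=2.4000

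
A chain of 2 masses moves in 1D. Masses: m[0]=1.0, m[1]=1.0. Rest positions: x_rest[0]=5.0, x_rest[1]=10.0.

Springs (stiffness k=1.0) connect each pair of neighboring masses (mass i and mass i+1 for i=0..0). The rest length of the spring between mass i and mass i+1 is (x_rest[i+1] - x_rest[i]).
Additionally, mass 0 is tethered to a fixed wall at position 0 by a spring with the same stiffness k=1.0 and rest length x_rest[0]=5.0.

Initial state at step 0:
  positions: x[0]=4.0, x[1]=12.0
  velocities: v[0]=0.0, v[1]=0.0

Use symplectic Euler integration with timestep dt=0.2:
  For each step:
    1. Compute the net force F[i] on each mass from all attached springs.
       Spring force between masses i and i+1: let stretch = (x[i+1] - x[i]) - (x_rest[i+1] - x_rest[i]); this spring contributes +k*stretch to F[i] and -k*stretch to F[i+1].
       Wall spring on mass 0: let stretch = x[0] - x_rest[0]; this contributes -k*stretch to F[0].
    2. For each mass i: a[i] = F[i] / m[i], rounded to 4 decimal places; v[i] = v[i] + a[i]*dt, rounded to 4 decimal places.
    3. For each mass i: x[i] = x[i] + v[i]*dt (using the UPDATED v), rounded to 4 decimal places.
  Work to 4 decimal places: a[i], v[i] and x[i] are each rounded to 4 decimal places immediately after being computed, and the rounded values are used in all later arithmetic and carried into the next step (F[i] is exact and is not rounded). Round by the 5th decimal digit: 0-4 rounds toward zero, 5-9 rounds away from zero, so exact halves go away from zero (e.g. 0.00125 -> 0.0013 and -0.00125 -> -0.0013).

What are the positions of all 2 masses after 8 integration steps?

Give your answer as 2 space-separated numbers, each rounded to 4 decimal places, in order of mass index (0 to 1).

Answer: 6.8307 9.5558

Derivation:
Step 0: x=[4.0000 12.0000] v=[0.0000 0.0000]
Step 1: x=[4.1600 11.8800] v=[0.8000 -0.6000]
Step 2: x=[4.4624 11.6512] v=[1.5120 -1.1440]
Step 3: x=[4.8739 11.3348] v=[2.0573 -1.5818]
Step 4: x=[5.3488 10.9600] v=[2.3747 -1.8740]
Step 5: x=[5.8342 10.5608] v=[2.4272 -1.9962]
Step 6: x=[6.2753 10.1725] v=[2.2057 -1.9415]
Step 7: x=[6.6213 9.8283] v=[1.7301 -1.7209]
Step 8: x=[6.8307 9.5558] v=[1.0472 -1.3623]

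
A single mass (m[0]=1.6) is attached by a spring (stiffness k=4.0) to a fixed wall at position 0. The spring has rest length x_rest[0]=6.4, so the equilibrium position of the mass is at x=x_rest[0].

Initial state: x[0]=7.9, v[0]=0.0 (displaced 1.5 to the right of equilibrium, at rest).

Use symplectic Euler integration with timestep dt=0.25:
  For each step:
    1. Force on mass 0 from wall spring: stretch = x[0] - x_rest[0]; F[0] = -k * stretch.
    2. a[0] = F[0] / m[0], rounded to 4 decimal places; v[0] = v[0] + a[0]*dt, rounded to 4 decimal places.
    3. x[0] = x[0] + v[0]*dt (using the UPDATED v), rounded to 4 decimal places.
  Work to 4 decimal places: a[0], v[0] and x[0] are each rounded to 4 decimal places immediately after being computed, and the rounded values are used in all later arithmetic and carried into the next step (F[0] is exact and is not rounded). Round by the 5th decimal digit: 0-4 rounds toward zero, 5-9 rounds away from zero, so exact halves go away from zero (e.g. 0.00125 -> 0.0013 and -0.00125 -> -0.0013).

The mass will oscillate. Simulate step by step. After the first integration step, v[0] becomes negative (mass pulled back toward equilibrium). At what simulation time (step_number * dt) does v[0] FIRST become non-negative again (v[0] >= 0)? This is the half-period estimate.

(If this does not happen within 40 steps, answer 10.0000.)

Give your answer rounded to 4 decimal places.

Step 0: x=[7.9000] v=[0.0000]
Step 1: x=[7.6656] v=[-0.9375]
Step 2: x=[7.2335] v=[-1.7285]
Step 3: x=[6.6711] v=[-2.2495]
Step 4: x=[6.0664] v=[-2.4190]
Step 5: x=[5.5138] v=[-2.2105]
Step 6: x=[5.0997] v=[-1.6566]
Step 7: x=[4.8887] v=[-0.8439]
Step 8: x=[4.9139] v=[0.1007]
First v>=0 after going negative at step 8, time=2.0000

Answer: 2.0000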